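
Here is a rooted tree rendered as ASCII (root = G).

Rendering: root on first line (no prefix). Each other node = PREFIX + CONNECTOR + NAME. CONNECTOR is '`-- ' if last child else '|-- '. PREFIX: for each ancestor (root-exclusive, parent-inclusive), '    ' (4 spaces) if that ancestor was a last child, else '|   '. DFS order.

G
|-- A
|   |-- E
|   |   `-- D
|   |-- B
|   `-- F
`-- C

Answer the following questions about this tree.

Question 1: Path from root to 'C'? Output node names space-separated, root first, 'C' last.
Walk down from root: G -> C

Answer: G C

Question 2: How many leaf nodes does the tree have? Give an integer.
Answer: 4

Derivation:
Leaves (nodes with no children): B, C, D, F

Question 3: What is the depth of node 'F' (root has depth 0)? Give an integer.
Path from root to F: G -> A -> F
Depth = number of edges = 2

Answer: 2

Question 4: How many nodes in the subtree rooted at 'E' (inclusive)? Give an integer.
Answer: 2

Derivation:
Subtree rooted at E contains: D, E
Count = 2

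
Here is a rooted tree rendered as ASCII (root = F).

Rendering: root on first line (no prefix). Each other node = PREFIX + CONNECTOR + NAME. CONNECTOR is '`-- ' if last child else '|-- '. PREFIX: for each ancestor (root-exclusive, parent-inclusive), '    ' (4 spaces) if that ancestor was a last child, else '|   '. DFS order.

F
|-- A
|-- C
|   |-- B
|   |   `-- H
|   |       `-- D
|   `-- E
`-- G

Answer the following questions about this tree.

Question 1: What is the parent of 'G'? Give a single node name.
Answer: F

Derivation:
Scan adjacency: G appears as child of F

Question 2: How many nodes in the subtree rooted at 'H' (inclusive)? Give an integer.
Answer: 2

Derivation:
Subtree rooted at H contains: D, H
Count = 2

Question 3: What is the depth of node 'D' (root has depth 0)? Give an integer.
Path from root to D: F -> C -> B -> H -> D
Depth = number of edges = 4

Answer: 4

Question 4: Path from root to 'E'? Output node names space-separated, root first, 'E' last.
Walk down from root: F -> C -> E

Answer: F C E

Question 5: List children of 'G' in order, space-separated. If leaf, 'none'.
Node G's children (from adjacency): (leaf)

Answer: none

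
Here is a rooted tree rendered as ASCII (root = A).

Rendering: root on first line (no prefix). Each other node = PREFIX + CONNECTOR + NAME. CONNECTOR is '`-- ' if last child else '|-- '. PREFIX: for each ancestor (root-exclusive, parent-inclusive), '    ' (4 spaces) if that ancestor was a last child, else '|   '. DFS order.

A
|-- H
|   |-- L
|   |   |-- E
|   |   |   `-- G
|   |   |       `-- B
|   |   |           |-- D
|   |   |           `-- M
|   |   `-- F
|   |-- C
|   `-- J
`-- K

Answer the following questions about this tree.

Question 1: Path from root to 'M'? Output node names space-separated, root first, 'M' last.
Answer: A H L E G B M

Derivation:
Walk down from root: A -> H -> L -> E -> G -> B -> M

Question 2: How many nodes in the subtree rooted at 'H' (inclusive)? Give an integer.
Subtree rooted at H contains: B, C, D, E, F, G, H, J, L, M
Count = 10

Answer: 10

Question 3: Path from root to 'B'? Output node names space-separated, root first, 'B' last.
Walk down from root: A -> H -> L -> E -> G -> B

Answer: A H L E G B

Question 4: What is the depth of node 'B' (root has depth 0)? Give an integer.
Path from root to B: A -> H -> L -> E -> G -> B
Depth = number of edges = 5

Answer: 5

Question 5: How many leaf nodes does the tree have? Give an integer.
Leaves (nodes with no children): C, D, F, J, K, M

Answer: 6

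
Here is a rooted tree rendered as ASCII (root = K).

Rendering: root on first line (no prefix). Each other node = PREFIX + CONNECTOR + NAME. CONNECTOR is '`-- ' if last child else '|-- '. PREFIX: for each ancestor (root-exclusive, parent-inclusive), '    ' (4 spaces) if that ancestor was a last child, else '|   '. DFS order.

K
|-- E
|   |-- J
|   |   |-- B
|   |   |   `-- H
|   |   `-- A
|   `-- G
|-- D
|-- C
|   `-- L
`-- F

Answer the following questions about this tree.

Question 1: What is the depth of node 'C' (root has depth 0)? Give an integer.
Answer: 1

Derivation:
Path from root to C: K -> C
Depth = number of edges = 1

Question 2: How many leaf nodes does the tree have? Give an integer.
Answer: 6

Derivation:
Leaves (nodes with no children): A, D, F, G, H, L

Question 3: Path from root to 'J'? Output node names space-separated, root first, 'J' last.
Walk down from root: K -> E -> J

Answer: K E J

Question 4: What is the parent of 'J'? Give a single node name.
Scan adjacency: J appears as child of E

Answer: E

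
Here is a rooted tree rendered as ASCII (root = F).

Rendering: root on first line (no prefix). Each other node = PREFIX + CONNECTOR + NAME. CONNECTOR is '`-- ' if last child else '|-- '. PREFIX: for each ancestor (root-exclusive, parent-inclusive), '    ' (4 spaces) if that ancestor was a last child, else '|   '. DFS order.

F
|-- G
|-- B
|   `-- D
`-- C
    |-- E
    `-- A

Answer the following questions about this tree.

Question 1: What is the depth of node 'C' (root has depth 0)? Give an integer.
Path from root to C: F -> C
Depth = number of edges = 1

Answer: 1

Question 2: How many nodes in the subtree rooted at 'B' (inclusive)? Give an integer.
Subtree rooted at B contains: B, D
Count = 2

Answer: 2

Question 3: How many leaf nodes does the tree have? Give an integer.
Leaves (nodes with no children): A, D, E, G

Answer: 4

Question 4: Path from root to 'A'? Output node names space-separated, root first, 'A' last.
Answer: F C A

Derivation:
Walk down from root: F -> C -> A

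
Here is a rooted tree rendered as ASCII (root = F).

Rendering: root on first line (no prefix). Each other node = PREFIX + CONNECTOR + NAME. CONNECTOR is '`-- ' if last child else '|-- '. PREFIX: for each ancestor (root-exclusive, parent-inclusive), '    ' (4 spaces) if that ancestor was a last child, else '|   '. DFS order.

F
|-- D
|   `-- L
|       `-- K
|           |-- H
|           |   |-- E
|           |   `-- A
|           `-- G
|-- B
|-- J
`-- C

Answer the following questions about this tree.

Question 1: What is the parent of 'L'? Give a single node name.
Scan adjacency: L appears as child of D

Answer: D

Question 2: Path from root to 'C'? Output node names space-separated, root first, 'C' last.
Answer: F C

Derivation:
Walk down from root: F -> C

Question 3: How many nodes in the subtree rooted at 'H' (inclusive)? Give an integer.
Subtree rooted at H contains: A, E, H
Count = 3

Answer: 3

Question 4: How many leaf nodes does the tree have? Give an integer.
Leaves (nodes with no children): A, B, C, E, G, J

Answer: 6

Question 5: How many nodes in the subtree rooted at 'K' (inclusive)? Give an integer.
Subtree rooted at K contains: A, E, G, H, K
Count = 5

Answer: 5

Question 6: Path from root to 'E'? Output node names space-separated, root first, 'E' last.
Walk down from root: F -> D -> L -> K -> H -> E

Answer: F D L K H E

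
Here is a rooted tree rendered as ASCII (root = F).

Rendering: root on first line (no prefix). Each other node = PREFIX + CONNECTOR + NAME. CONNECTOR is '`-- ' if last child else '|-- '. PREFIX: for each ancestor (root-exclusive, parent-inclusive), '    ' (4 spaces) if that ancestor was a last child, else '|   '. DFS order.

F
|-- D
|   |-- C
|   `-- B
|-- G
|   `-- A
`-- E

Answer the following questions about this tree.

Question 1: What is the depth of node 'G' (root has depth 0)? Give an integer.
Path from root to G: F -> G
Depth = number of edges = 1

Answer: 1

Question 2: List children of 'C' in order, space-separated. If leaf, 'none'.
Node C's children (from adjacency): (leaf)

Answer: none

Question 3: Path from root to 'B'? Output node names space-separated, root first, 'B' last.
Answer: F D B

Derivation:
Walk down from root: F -> D -> B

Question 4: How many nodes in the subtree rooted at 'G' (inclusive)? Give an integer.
Answer: 2

Derivation:
Subtree rooted at G contains: A, G
Count = 2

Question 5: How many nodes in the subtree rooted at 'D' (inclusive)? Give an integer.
Subtree rooted at D contains: B, C, D
Count = 3

Answer: 3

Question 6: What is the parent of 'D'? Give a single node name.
Scan adjacency: D appears as child of F

Answer: F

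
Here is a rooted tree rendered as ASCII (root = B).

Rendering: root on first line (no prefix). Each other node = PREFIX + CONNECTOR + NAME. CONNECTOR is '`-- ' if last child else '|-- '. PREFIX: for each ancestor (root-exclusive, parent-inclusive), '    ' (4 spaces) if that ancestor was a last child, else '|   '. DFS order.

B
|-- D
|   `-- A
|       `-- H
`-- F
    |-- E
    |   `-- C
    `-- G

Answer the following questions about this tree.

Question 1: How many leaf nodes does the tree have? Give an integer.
Leaves (nodes with no children): C, G, H

Answer: 3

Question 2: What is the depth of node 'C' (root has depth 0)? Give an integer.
Answer: 3

Derivation:
Path from root to C: B -> F -> E -> C
Depth = number of edges = 3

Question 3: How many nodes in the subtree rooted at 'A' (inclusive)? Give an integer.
Answer: 2

Derivation:
Subtree rooted at A contains: A, H
Count = 2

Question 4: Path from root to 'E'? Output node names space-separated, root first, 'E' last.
Walk down from root: B -> F -> E

Answer: B F E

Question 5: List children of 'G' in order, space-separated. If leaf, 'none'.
Node G's children (from adjacency): (leaf)

Answer: none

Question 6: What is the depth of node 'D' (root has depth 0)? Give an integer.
Path from root to D: B -> D
Depth = number of edges = 1

Answer: 1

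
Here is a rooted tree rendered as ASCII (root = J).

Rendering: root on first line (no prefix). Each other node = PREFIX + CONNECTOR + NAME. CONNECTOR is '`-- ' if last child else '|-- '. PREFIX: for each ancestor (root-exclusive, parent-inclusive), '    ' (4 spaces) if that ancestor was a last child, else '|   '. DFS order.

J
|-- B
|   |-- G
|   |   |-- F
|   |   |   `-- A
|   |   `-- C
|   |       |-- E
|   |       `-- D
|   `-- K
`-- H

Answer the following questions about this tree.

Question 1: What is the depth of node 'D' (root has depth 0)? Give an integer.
Answer: 4

Derivation:
Path from root to D: J -> B -> G -> C -> D
Depth = number of edges = 4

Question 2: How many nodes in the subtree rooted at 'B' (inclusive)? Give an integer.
Answer: 8

Derivation:
Subtree rooted at B contains: A, B, C, D, E, F, G, K
Count = 8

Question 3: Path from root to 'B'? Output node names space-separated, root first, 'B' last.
Walk down from root: J -> B

Answer: J B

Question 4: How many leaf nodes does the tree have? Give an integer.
Leaves (nodes with no children): A, D, E, H, K

Answer: 5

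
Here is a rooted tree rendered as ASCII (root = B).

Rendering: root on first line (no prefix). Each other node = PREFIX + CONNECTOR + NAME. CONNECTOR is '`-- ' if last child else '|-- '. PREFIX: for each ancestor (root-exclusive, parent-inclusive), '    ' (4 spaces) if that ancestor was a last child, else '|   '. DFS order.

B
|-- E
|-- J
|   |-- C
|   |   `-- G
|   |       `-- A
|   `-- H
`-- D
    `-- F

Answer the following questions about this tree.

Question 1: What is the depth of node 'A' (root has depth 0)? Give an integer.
Path from root to A: B -> J -> C -> G -> A
Depth = number of edges = 4

Answer: 4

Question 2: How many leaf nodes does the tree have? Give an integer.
Leaves (nodes with no children): A, E, F, H

Answer: 4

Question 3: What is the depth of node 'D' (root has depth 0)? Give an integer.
Answer: 1

Derivation:
Path from root to D: B -> D
Depth = number of edges = 1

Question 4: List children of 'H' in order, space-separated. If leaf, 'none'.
Answer: none

Derivation:
Node H's children (from adjacency): (leaf)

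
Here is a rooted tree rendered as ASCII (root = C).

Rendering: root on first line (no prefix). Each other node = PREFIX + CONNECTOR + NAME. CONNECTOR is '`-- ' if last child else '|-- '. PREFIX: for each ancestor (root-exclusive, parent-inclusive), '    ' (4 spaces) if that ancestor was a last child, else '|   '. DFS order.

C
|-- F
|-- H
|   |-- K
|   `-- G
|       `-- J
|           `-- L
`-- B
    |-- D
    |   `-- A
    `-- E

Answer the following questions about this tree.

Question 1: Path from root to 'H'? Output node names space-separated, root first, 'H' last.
Walk down from root: C -> H

Answer: C H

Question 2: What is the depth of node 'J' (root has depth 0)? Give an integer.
Path from root to J: C -> H -> G -> J
Depth = number of edges = 3

Answer: 3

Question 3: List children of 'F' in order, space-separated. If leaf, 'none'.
Node F's children (from adjacency): (leaf)

Answer: none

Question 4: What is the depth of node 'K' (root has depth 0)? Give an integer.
Answer: 2

Derivation:
Path from root to K: C -> H -> K
Depth = number of edges = 2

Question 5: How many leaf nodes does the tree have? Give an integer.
Answer: 5

Derivation:
Leaves (nodes with no children): A, E, F, K, L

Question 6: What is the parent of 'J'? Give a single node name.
Answer: G

Derivation:
Scan adjacency: J appears as child of G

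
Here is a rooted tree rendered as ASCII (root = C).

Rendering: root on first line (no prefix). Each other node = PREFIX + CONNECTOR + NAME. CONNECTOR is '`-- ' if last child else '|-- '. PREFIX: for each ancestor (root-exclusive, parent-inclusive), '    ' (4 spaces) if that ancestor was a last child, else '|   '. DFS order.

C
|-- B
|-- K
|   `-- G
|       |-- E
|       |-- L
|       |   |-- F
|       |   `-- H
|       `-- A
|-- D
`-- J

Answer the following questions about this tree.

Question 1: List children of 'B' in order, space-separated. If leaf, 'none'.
Node B's children (from adjacency): (leaf)

Answer: none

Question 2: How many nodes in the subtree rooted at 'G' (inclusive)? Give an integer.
Answer: 6

Derivation:
Subtree rooted at G contains: A, E, F, G, H, L
Count = 6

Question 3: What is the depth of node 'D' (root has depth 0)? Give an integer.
Answer: 1

Derivation:
Path from root to D: C -> D
Depth = number of edges = 1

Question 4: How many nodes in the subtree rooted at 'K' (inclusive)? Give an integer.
Subtree rooted at K contains: A, E, F, G, H, K, L
Count = 7

Answer: 7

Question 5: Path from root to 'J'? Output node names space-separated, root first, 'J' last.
Answer: C J

Derivation:
Walk down from root: C -> J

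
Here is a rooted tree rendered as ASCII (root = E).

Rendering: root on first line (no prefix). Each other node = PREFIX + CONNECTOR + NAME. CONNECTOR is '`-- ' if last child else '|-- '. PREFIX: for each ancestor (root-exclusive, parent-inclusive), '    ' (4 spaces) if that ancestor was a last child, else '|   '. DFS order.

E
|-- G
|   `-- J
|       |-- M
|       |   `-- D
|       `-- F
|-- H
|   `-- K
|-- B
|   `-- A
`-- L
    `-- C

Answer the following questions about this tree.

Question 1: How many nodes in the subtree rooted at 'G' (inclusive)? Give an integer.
Subtree rooted at G contains: D, F, G, J, M
Count = 5

Answer: 5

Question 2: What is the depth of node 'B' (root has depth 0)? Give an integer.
Answer: 1

Derivation:
Path from root to B: E -> B
Depth = number of edges = 1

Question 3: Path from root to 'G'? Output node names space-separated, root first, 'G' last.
Answer: E G

Derivation:
Walk down from root: E -> G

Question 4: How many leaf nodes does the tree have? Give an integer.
Leaves (nodes with no children): A, C, D, F, K

Answer: 5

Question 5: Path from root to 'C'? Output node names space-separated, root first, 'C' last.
Answer: E L C

Derivation:
Walk down from root: E -> L -> C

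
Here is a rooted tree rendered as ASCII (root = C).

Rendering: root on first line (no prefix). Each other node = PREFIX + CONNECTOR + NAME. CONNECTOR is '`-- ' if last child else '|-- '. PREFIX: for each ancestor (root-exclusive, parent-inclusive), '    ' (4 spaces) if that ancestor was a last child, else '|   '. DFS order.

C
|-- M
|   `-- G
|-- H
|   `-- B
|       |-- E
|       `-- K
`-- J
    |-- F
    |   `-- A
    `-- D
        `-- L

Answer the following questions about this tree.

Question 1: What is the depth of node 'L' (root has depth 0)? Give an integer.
Path from root to L: C -> J -> D -> L
Depth = number of edges = 3

Answer: 3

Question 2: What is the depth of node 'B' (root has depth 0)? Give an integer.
Answer: 2

Derivation:
Path from root to B: C -> H -> B
Depth = number of edges = 2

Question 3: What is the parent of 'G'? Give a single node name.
Scan adjacency: G appears as child of M

Answer: M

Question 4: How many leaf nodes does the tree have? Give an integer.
Leaves (nodes with no children): A, E, G, K, L

Answer: 5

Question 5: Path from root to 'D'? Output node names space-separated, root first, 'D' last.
Walk down from root: C -> J -> D

Answer: C J D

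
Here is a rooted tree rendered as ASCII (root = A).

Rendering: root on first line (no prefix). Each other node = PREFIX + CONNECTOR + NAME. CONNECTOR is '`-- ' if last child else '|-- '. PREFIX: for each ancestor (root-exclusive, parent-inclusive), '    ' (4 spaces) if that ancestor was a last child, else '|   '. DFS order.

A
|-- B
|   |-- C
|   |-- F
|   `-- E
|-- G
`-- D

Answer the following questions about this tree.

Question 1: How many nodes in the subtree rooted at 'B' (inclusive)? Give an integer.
Subtree rooted at B contains: B, C, E, F
Count = 4

Answer: 4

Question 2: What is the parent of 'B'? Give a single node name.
Answer: A

Derivation:
Scan adjacency: B appears as child of A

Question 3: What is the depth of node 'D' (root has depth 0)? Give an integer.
Answer: 1

Derivation:
Path from root to D: A -> D
Depth = number of edges = 1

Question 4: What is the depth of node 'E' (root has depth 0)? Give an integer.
Answer: 2

Derivation:
Path from root to E: A -> B -> E
Depth = number of edges = 2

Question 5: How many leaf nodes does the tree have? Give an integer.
Answer: 5

Derivation:
Leaves (nodes with no children): C, D, E, F, G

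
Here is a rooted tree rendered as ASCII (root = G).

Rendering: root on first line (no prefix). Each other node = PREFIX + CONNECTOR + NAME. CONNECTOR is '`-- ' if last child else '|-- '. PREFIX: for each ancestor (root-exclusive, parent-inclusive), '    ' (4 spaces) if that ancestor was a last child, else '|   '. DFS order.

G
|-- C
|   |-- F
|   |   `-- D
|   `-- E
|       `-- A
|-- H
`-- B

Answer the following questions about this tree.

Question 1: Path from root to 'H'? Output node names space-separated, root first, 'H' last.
Walk down from root: G -> H

Answer: G H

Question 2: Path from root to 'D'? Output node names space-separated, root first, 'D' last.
Walk down from root: G -> C -> F -> D

Answer: G C F D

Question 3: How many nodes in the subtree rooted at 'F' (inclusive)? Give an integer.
Answer: 2

Derivation:
Subtree rooted at F contains: D, F
Count = 2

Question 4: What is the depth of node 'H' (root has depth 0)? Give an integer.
Path from root to H: G -> H
Depth = number of edges = 1

Answer: 1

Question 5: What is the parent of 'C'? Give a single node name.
Scan adjacency: C appears as child of G

Answer: G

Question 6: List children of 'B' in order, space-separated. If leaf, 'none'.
Node B's children (from adjacency): (leaf)

Answer: none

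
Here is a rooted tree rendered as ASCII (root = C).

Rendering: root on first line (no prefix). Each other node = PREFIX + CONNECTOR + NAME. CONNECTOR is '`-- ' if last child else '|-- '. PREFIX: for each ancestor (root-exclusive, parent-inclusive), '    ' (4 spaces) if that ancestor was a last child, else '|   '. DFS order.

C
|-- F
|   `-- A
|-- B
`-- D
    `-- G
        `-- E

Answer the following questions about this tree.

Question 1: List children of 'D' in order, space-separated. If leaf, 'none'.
Answer: G

Derivation:
Node D's children (from adjacency): G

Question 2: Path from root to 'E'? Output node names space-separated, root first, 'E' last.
Walk down from root: C -> D -> G -> E

Answer: C D G E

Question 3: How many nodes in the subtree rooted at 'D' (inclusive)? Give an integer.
Subtree rooted at D contains: D, E, G
Count = 3

Answer: 3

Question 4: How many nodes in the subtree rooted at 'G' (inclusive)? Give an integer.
Answer: 2

Derivation:
Subtree rooted at G contains: E, G
Count = 2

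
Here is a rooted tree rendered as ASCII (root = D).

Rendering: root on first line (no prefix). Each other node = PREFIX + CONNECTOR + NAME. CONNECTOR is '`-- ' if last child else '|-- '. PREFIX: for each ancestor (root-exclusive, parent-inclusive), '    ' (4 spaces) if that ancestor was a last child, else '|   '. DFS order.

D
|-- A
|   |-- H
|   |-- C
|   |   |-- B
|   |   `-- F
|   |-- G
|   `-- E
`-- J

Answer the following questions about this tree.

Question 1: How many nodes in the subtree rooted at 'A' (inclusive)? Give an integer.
Subtree rooted at A contains: A, B, C, E, F, G, H
Count = 7

Answer: 7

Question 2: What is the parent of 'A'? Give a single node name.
Scan adjacency: A appears as child of D

Answer: D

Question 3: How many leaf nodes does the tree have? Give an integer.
Leaves (nodes with no children): B, E, F, G, H, J

Answer: 6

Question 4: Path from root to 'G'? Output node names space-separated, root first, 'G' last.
Walk down from root: D -> A -> G

Answer: D A G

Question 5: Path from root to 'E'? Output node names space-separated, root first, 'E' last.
Answer: D A E

Derivation:
Walk down from root: D -> A -> E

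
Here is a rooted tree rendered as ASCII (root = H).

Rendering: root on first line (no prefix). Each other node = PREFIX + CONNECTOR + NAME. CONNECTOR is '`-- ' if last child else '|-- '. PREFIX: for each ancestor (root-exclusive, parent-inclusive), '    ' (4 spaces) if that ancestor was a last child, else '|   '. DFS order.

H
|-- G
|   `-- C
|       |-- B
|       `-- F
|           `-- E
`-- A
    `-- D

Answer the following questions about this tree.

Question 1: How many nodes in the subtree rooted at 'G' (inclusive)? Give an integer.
Answer: 5

Derivation:
Subtree rooted at G contains: B, C, E, F, G
Count = 5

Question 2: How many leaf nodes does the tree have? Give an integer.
Answer: 3

Derivation:
Leaves (nodes with no children): B, D, E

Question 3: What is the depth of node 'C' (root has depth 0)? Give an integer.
Answer: 2

Derivation:
Path from root to C: H -> G -> C
Depth = number of edges = 2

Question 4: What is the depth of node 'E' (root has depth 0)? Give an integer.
Path from root to E: H -> G -> C -> F -> E
Depth = number of edges = 4

Answer: 4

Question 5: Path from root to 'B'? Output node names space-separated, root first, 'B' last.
Answer: H G C B

Derivation:
Walk down from root: H -> G -> C -> B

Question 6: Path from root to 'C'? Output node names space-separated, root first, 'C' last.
Answer: H G C

Derivation:
Walk down from root: H -> G -> C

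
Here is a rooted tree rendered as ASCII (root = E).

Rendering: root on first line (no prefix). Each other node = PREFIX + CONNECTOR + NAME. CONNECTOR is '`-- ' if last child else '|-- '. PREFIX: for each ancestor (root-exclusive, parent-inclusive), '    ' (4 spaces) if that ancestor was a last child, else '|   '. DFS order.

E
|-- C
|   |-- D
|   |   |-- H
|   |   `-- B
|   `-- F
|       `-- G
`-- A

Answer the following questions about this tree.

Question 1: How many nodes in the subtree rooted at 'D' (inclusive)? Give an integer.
Subtree rooted at D contains: B, D, H
Count = 3

Answer: 3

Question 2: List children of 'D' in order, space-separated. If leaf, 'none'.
Node D's children (from adjacency): H, B

Answer: H B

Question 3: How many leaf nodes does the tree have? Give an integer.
Leaves (nodes with no children): A, B, G, H

Answer: 4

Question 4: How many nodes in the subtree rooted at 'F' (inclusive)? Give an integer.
Answer: 2

Derivation:
Subtree rooted at F contains: F, G
Count = 2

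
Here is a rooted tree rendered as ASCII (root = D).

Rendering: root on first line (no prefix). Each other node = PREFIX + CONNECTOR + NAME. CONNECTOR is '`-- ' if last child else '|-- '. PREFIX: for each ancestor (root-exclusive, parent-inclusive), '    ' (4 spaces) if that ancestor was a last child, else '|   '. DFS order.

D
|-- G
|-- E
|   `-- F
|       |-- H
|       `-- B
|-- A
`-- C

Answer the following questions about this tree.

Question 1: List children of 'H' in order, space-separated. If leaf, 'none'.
Node H's children (from adjacency): (leaf)

Answer: none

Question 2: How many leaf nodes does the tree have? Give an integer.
Answer: 5

Derivation:
Leaves (nodes with no children): A, B, C, G, H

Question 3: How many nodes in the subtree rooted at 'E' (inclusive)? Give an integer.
Subtree rooted at E contains: B, E, F, H
Count = 4

Answer: 4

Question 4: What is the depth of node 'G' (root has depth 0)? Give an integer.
Answer: 1

Derivation:
Path from root to G: D -> G
Depth = number of edges = 1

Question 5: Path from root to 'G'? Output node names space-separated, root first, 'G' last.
Walk down from root: D -> G

Answer: D G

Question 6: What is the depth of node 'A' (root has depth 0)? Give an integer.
Answer: 1

Derivation:
Path from root to A: D -> A
Depth = number of edges = 1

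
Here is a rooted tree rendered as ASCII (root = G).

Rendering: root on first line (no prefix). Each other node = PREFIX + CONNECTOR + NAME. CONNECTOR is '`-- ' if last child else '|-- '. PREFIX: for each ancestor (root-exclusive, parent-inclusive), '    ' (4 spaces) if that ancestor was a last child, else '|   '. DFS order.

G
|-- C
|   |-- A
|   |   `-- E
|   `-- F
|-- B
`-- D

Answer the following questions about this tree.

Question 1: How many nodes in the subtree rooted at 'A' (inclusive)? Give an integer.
Subtree rooted at A contains: A, E
Count = 2

Answer: 2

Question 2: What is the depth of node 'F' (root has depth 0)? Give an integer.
Path from root to F: G -> C -> F
Depth = number of edges = 2

Answer: 2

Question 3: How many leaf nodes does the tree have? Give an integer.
Leaves (nodes with no children): B, D, E, F

Answer: 4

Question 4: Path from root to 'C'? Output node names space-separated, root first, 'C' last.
Answer: G C

Derivation:
Walk down from root: G -> C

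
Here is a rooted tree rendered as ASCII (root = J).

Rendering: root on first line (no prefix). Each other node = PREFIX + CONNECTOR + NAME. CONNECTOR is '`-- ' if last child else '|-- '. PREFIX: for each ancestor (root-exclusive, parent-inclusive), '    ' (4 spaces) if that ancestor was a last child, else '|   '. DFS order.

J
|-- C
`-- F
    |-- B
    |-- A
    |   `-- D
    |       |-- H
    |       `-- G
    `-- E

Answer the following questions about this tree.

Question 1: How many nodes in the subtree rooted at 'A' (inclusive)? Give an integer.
Subtree rooted at A contains: A, D, G, H
Count = 4

Answer: 4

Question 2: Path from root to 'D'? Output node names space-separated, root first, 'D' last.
Answer: J F A D

Derivation:
Walk down from root: J -> F -> A -> D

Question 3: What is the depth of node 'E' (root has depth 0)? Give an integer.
Path from root to E: J -> F -> E
Depth = number of edges = 2

Answer: 2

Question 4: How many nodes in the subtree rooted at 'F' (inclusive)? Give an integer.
Subtree rooted at F contains: A, B, D, E, F, G, H
Count = 7

Answer: 7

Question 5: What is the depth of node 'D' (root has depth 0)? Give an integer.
Answer: 3

Derivation:
Path from root to D: J -> F -> A -> D
Depth = number of edges = 3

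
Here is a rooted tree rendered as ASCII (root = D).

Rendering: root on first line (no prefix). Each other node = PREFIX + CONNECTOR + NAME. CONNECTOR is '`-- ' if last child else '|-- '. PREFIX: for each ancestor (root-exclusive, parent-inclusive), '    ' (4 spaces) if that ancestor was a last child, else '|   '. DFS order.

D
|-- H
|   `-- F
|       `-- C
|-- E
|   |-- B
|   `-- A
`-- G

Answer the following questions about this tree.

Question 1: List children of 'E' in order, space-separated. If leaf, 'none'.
Answer: B A

Derivation:
Node E's children (from adjacency): B, A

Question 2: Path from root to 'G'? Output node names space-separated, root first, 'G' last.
Answer: D G

Derivation:
Walk down from root: D -> G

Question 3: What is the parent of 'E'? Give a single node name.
Scan adjacency: E appears as child of D

Answer: D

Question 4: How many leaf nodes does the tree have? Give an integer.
Answer: 4

Derivation:
Leaves (nodes with no children): A, B, C, G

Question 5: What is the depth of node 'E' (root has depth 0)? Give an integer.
Answer: 1

Derivation:
Path from root to E: D -> E
Depth = number of edges = 1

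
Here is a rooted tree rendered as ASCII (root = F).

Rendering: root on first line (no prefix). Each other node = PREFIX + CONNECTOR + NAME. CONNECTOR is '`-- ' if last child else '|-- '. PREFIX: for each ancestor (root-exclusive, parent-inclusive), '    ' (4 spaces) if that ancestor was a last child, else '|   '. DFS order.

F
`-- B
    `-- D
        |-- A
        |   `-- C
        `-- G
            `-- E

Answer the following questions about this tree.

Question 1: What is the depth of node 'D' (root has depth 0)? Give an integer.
Answer: 2

Derivation:
Path from root to D: F -> B -> D
Depth = number of edges = 2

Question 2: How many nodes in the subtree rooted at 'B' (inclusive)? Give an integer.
Answer: 6

Derivation:
Subtree rooted at B contains: A, B, C, D, E, G
Count = 6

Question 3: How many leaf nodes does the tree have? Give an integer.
Leaves (nodes with no children): C, E

Answer: 2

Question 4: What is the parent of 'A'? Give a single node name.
Answer: D

Derivation:
Scan adjacency: A appears as child of D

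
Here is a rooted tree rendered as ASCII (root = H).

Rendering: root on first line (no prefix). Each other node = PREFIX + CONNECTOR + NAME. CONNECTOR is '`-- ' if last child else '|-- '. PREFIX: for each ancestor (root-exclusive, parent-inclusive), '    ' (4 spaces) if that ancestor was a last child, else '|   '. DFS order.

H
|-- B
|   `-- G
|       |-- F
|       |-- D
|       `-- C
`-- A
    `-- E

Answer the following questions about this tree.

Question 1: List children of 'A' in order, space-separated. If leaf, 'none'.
Node A's children (from adjacency): E

Answer: E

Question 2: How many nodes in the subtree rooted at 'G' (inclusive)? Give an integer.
Answer: 4

Derivation:
Subtree rooted at G contains: C, D, F, G
Count = 4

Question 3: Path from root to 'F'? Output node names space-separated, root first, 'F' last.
Walk down from root: H -> B -> G -> F

Answer: H B G F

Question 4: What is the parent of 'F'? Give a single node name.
Answer: G

Derivation:
Scan adjacency: F appears as child of G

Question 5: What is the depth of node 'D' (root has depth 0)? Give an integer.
Path from root to D: H -> B -> G -> D
Depth = number of edges = 3

Answer: 3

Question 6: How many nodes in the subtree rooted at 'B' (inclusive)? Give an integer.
Subtree rooted at B contains: B, C, D, F, G
Count = 5

Answer: 5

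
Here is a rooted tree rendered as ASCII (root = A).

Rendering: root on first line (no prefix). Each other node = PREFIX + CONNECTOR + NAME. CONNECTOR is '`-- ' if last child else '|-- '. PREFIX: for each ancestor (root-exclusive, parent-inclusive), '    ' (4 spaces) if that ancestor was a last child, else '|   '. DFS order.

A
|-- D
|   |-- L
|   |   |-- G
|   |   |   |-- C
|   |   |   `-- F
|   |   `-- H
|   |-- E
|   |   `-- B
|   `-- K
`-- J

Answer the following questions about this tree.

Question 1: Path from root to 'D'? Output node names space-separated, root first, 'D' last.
Walk down from root: A -> D

Answer: A D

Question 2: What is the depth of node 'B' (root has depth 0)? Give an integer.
Path from root to B: A -> D -> E -> B
Depth = number of edges = 3

Answer: 3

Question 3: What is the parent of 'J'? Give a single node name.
Scan adjacency: J appears as child of A

Answer: A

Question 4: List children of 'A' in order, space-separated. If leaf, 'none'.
Answer: D J

Derivation:
Node A's children (from adjacency): D, J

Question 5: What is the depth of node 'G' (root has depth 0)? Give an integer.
Path from root to G: A -> D -> L -> G
Depth = number of edges = 3

Answer: 3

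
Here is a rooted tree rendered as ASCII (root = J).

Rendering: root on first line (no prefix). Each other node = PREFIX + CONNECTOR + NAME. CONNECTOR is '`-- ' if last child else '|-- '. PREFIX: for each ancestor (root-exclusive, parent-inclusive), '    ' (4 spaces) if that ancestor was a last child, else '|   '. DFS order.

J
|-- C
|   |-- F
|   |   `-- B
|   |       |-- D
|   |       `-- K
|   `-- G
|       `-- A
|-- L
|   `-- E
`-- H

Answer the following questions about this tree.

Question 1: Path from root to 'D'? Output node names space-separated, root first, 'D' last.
Answer: J C F B D

Derivation:
Walk down from root: J -> C -> F -> B -> D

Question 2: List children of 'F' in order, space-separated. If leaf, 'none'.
Answer: B

Derivation:
Node F's children (from adjacency): B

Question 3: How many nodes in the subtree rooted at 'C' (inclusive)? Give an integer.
Subtree rooted at C contains: A, B, C, D, F, G, K
Count = 7

Answer: 7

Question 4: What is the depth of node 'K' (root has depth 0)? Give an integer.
Answer: 4

Derivation:
Path from root to K: J -> C -> F -> B -> K
Depth = number of edges = 4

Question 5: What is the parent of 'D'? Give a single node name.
Answer: B

Derivation:
Scan adjacency: D appears as child of B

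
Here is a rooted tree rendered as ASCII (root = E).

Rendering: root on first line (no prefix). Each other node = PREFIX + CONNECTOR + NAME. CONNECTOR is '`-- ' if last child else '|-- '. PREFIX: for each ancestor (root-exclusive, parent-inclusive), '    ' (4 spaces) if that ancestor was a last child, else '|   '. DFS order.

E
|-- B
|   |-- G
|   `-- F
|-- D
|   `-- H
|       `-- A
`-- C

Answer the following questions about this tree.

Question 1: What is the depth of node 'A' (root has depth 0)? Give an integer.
Path from root to A: E -> D -> H -> A
Depth = number of edges = 3

Answer: 3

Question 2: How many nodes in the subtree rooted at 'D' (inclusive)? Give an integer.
Answer: 3

Derivation:
Subtree rooted at D contains: A, D, H
Count = 3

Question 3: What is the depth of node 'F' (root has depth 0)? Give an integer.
Answer: 2

Derivation:
Path from root to F: E -> B -> F
Depth = number of edges = 2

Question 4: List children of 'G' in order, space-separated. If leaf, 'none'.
Node G's children (from adjacency): (leaf)

Answer: none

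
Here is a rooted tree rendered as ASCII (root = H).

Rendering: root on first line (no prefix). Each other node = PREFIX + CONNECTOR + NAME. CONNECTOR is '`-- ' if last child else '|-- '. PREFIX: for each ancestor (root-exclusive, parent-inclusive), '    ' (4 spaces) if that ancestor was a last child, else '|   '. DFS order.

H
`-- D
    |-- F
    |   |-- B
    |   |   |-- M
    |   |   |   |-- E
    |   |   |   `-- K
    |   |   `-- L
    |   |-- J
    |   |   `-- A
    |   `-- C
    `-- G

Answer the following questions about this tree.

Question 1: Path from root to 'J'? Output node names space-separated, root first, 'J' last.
Walk down from root: H -> D -> F -> J

Answer: H D F J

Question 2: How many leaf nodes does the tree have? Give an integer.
Leaves (nodes with no children): A, C, E, G, K, L

Answer: 6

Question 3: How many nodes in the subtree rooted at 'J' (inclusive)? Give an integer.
Answer: 2

Derivation:
Subtree rooted at J contains: A, J
Count = 2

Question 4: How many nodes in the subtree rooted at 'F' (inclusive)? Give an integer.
Subtree rooted at F contains: A, B, C, E, F, J, K, L, M
Count = 9

Answer: 9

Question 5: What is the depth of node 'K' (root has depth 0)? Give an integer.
Path from root to K: H -> D -> F -> B -> M -> K
Depth = number of edges = 5

Answer: 5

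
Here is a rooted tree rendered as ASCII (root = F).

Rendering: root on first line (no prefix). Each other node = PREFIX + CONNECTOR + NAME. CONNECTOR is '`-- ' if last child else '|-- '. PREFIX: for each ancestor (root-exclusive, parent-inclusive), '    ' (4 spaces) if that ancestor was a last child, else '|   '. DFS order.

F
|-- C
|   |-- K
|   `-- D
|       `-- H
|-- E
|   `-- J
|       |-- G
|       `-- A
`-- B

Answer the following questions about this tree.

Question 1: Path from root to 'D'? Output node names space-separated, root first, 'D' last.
Walk down from root: F -> C -> D

Answer: F C D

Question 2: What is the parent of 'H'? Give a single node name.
Answer: D

Derivation:
Scan adjacency: H appears as child of D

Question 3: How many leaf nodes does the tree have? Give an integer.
Leaves (nodes with no children): A, B, G, H, K

Answer: 5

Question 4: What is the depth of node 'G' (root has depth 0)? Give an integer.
Path from root to G: F -> E -> J -> G
Depth = number of edges = 3

Answer: 3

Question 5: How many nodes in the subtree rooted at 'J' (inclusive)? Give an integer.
Answer: 3

Derivation:
Subtree rooted at J contains: A, G, J
Count = 3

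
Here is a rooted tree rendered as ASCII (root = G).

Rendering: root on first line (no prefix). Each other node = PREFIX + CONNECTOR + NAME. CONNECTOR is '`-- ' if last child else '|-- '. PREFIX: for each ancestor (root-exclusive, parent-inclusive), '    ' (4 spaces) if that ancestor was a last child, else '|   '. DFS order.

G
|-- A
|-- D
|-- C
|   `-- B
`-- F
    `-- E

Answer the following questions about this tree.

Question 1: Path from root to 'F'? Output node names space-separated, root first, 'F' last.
Answer: G F

Derivation:
Walk down from root: G -> F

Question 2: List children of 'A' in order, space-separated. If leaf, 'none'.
Node A's children (from adjacency): (leaf)

Answer: none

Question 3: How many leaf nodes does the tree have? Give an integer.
Answer: 4

Derivation:
Leaves (nodes with no children): A, B, D, E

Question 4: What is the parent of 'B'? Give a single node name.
Answer: C

Derivation:
Scan adjacency: B appears as child of C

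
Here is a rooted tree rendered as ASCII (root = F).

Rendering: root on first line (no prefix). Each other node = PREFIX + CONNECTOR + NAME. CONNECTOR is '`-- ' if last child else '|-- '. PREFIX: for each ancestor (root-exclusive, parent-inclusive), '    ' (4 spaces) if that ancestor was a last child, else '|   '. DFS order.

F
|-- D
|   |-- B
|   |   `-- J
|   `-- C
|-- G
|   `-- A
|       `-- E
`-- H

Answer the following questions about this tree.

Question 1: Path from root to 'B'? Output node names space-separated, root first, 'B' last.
Answer: F D B

Derivation:
Walk down from root: F -> D -> B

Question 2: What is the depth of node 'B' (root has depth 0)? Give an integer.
Answer: 2

Derivation:
Path from root to B: F -> D -> B
Depth = number of edges = 2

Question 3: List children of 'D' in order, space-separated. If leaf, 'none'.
Node D's children (from adjacency): B, C

Answer: B C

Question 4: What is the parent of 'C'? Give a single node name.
Answer: D

Derivation:
Scan adjacency: C appears as child of D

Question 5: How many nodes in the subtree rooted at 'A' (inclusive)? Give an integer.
Subtree rooted at A contains: A, E
Count = 2

Answer: 2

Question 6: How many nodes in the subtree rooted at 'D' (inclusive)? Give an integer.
Answer: 4

Derivation:
Subtree rooted at D contains: B, C, D, J
Count = 4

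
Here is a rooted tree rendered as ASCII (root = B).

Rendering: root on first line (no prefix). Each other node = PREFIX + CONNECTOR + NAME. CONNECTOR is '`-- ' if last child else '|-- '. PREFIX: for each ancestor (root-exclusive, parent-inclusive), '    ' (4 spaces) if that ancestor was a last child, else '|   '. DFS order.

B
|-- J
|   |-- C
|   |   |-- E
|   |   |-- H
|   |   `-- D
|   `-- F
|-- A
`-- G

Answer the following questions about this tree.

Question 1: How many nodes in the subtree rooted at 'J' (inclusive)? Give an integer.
Answer: 6

Derivation:
Subtree rooted at J contains: C, D, E, F, H, J
Count = 6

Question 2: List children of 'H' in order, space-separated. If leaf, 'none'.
Node H's children (from adjacency): (leaf)

Answer: none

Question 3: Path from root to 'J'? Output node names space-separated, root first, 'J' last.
Walk down from root: B -> J

Answer: B J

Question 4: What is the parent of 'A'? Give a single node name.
Scan adjacency: A appears as child of B

Answer: B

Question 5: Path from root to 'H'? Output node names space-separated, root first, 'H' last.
Walk down from root: B -> J -> C -> H

Answer: B J C H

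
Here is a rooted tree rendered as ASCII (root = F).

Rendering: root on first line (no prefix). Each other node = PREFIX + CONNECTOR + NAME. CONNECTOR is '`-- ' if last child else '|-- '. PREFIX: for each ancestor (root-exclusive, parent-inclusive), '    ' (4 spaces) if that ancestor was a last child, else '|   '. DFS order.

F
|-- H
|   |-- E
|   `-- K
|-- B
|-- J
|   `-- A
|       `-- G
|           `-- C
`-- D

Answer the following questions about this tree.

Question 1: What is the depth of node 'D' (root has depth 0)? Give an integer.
Answer: 1

Derivation:
Path from root to D: F -> D
Depth = number of edges = 1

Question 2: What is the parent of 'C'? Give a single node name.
Answer: G

Derivation:
Scan adjacency: C appears as child of G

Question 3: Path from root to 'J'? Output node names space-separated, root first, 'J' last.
Walk down from root: F -> J

Answer: F J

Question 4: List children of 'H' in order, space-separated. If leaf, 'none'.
Answer: E K

Derivation:
Node H's children (from adjacency): E, K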